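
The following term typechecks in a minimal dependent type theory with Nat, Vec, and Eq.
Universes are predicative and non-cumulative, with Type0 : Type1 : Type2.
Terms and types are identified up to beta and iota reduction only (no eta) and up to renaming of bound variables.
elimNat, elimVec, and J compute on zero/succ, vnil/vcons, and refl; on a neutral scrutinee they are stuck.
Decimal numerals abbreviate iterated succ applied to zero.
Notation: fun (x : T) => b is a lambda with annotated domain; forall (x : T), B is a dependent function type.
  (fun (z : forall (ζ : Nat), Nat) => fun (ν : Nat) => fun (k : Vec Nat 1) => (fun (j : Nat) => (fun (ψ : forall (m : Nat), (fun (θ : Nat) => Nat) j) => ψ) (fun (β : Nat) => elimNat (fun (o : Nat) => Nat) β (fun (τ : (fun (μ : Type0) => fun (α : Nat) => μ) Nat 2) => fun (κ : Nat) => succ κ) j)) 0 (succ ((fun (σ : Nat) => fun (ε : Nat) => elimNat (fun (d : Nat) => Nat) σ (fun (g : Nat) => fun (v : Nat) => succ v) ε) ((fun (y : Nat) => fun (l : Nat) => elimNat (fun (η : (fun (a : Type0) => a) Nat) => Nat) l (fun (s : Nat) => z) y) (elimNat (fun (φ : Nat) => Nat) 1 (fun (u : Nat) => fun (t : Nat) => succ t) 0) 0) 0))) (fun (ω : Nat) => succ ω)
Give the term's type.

the term's type:
  forall (z : Nat), forall (ζ : Vec Nat 1), Nat


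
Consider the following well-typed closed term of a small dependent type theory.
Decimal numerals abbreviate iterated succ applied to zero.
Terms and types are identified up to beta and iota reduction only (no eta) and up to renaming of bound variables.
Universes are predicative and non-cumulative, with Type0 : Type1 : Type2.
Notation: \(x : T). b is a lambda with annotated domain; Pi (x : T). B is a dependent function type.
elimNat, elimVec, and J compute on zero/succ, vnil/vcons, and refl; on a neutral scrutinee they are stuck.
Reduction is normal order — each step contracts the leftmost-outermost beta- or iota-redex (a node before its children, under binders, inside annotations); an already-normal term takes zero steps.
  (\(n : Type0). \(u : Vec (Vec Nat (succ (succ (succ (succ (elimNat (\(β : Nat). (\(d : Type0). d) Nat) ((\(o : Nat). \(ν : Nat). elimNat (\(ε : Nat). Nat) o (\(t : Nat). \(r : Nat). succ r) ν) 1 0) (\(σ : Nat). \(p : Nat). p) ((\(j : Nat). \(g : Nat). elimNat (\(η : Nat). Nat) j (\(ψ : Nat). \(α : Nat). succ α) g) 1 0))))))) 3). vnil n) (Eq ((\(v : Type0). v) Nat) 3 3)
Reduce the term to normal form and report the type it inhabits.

resulting normal form:
  \(n : Vec (Vec Nat 5) 3). vnil (Eq Nat 3 3)
inferred type:
  Pi (n : Vec (Vec Nat 5) 3). Vec (Eq Nat 3 3) 0
observation: the leftmost-outermost redex is a beta-redex, and normalization takes 13 steps.


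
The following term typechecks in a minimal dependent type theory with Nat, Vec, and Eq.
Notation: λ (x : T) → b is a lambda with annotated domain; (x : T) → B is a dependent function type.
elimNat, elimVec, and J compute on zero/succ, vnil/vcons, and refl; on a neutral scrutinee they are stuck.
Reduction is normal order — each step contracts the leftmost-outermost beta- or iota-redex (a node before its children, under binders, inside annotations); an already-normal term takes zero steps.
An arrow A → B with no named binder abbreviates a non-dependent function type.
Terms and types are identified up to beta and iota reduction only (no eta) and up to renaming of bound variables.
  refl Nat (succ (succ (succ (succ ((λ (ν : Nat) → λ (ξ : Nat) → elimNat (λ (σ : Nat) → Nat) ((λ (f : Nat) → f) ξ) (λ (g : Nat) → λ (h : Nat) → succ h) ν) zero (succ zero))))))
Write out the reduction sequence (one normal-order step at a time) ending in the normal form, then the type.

normal-order reduction:
  refl Nat (succ (succ (succ (succ ((λ (ν : Nat) → λ (ξ : Nat) → elimNat (λ (σ : Nat) → Nat) ((λ (f : Nat) → f) ξ) (λ (g : Nat) → λ (h : Nat) → succ h) ν) zero (succ zero))))))
  ~> refl Nat (succ (succ (succ (succ ((λ (ν : Nat) → elimNat (λ (ξ : Nat) → Nat) ((λ (σ : Nat) → σ) ν) (λ (f : Nat) → λ (g : Nat) → succ g) zero) (succ zero))))))
  ~> refl Nat (succ (succ (succ (succ (elimNat (λ (ν : Nat) → Nat) ((λ (ξ : Nat) → ξ) (succ zero)) (λ (σ : Nat) → λ (f : Nat) → succ f) zero)))))
  ~> refl Nat (succ (succ (succ (succ ((λ (ν : Nat) → ν) (succ zero))))))
  ~> refl Nat (succ (succ (succ (succ (succ zero)))))
inferred type:
  Eq Nat (succ (succ (succ (succ (succ zero))))) (succ (succ (succ (succ (succ zero)))))


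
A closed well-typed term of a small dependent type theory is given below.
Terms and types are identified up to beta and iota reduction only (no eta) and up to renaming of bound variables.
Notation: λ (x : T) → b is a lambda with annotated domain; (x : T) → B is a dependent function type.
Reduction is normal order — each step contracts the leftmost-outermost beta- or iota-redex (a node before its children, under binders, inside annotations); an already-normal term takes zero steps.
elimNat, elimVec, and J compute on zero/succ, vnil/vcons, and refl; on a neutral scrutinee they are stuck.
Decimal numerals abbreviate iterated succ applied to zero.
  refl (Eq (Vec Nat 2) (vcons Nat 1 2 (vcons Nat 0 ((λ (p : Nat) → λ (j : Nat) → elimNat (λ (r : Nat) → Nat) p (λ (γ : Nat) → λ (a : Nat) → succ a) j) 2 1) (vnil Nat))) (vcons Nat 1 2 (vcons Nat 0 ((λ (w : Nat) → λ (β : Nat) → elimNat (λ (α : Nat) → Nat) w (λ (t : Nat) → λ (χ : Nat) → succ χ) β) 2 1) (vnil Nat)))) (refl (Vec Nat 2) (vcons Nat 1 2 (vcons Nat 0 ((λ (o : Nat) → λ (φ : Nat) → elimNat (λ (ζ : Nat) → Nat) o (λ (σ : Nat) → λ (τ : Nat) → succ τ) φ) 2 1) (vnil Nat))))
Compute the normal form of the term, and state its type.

reduced normal form:
  refl (Eq (Vec Nat 2) (vcons Nat 1 2 (vcons Nat 0 3 (vnil Nat))) (vcons Nat 1 2 (vcons Nat 0 3 (vnil Nat)))) (refl (Vec Nat 2) (vcons Nat 1 2 (vcons Nat 0 3 (vnil Nat))))
the term's type:
  Eq (Eq (Vec Nat 2) (vcons Nat 1 2 (vcons Nat 0 3 (vnil Nat))) (vcons Nat 1 2 (vcons Nat 0 3 (vnil Nat)))) (refl (Vec Nat 2) (vcons Nat 1 2 (vcons Nat 0 3 (vnil Nat)))) (refl (Vec Nat 2) (vcons Nat 1 2 (vcons Nat 0 3 (vnil Nat))))


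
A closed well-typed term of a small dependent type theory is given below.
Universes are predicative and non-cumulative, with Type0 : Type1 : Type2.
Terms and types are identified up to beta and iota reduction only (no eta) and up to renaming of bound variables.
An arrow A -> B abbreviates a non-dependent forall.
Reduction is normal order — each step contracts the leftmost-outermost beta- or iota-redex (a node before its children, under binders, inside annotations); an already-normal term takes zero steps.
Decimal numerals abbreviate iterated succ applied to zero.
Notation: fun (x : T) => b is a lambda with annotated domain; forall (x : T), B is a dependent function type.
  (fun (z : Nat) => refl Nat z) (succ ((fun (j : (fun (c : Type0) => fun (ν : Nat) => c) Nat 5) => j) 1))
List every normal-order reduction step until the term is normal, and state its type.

normal-order reduction:
  (fun (z : Nat) => refl Nat z) (succ ((fun (j : (fun (c : Type0) => fun (ν : Nat) => c) Nat 5) => j) 1))
  ~> refl Nat (succ ((fun (z : (fun (j : Type0) => fun (c : Nat) => j) Nat 5) => z) 1))
  ~> refl Nat 2
the term's type:
  Eq Nat 2 2


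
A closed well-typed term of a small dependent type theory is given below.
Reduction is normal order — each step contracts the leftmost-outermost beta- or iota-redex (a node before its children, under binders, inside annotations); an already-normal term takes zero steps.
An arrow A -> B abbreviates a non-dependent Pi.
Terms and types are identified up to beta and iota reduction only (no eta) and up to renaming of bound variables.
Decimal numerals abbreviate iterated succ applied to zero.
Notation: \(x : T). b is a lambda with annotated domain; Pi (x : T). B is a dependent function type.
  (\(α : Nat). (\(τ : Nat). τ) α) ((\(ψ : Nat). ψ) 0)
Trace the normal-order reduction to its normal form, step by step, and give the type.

normal-order reduction sequence:
  (\(α : Nat). (\(τ : Nat). τ) α) ((\(ψ : Nat). ψ) 0)
  ~> (\(α : Nat). α) ((\(τ : Nat). τ) 0)
  ~> (\(α : Nat). α) 0
  ~> 0
type:
  Nat


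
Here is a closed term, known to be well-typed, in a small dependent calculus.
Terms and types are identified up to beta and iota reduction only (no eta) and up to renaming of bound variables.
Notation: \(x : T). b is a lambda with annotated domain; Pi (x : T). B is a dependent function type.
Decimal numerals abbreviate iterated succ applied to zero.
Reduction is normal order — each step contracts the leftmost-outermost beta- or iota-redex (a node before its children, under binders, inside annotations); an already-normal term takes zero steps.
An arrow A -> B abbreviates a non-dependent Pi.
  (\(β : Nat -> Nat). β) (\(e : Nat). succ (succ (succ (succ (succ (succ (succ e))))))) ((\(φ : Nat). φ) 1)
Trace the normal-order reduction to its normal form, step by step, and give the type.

reduction (normal order):
  (\(β : Nat -> Nat). β) (\(e : Nat). succ (succ (succ (succ (succ (succ (succ e))))))) ((\(φ : Nat). φ) 1)
  ~> (\(β : Nat). succ (succ (succ (succ (succ (succ (succ β))))))) ((\(e : Nat). e) 1)
  ~> succ (succ (succ (succ (succ (succ (succ ((\(β : Nat). β) 1)))))))
  ~> 8
the term's type:
  Nat


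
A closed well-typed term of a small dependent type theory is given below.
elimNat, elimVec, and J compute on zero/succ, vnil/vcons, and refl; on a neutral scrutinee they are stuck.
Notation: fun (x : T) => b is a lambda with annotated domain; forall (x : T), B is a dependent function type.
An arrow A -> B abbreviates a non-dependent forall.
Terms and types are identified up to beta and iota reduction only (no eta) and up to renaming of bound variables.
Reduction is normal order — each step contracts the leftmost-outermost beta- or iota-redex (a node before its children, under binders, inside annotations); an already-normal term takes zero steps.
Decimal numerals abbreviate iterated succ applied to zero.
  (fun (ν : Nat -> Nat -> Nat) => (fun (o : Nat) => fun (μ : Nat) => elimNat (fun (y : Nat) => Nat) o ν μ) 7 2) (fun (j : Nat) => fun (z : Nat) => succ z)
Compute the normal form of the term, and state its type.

resulting normal form:
  9
inferred type:
  Nat


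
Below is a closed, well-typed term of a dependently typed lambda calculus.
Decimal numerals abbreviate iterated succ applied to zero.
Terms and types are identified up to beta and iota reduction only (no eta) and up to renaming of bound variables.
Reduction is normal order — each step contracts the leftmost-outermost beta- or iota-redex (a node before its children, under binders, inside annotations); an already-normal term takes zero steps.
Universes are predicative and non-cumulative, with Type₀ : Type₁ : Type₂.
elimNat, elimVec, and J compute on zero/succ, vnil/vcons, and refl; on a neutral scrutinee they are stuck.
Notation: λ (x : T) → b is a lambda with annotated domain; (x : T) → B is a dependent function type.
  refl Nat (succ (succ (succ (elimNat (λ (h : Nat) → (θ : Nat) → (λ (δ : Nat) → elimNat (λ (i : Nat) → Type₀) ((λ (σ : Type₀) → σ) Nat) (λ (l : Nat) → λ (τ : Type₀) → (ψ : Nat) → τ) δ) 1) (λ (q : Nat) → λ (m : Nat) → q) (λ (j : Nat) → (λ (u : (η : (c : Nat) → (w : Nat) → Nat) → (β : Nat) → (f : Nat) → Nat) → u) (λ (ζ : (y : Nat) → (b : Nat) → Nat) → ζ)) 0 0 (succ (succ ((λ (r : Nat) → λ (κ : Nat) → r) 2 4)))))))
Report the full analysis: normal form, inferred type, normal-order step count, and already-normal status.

reduced normal form:
  refl Nat 3
type:
  Eq Nat 3 3
normal-order step count: 3
started in normal form: no
first contracted redex: an elimNat iota-redex


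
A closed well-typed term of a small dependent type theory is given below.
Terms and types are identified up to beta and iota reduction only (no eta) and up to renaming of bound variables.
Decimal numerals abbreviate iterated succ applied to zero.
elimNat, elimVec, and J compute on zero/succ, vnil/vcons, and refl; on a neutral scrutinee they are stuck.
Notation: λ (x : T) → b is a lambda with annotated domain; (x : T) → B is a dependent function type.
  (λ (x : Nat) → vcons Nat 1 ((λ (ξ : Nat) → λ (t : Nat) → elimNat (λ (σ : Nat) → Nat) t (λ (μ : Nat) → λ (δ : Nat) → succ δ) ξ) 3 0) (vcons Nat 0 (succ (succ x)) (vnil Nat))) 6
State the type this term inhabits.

type:
  Vec Nat 2


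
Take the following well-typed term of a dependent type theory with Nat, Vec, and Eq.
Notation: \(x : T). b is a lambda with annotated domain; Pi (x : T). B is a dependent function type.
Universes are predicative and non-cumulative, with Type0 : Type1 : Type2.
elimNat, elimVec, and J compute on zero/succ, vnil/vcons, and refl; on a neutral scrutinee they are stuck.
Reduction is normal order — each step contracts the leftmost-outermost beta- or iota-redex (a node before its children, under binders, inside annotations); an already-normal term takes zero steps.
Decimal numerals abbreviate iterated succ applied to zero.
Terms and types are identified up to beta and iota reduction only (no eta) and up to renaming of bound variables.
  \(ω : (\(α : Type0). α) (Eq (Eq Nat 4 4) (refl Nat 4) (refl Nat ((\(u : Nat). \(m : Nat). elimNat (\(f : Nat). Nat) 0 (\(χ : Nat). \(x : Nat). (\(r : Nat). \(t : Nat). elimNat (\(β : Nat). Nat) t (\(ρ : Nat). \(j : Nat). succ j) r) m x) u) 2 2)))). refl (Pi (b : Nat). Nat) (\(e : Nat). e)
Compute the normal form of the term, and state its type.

normal form:
  \(ω : Eq (Eq Nat 4 4) (refl Nat 4) (refl Nat 4)). refl (Pi (α : Nat). Nat) (\(u : Nat). u)
type:
  Pi (ω : Eq (Eq Nat 4 4) (refl Nat 4) (refl Nat 4)). Eq (Pi (α : Nat). Nat) (\(u : Nat). u) (\(m : Nat). m)


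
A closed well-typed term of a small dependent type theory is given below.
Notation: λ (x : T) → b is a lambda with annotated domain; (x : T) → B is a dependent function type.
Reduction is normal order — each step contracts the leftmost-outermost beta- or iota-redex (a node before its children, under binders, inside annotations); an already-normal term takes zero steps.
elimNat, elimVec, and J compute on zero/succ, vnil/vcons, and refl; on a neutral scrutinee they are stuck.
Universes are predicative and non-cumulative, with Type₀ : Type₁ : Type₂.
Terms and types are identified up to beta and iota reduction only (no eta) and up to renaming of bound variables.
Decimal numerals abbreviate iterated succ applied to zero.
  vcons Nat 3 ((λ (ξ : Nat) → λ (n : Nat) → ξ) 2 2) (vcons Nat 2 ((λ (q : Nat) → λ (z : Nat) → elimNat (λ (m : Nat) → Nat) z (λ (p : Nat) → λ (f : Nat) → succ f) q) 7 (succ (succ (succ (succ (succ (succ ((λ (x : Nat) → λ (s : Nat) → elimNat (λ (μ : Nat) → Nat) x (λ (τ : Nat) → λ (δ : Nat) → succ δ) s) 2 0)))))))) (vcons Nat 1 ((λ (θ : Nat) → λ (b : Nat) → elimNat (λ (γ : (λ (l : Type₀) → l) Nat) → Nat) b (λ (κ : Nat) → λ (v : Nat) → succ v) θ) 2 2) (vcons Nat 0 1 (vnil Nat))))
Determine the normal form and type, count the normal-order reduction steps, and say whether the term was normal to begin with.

reduced normal form:
  vcons Nat 3 2 (vcons Nat 2 15 (vcons Nat 1 4 (vcons Nat 0 1 (vnil Nat))))
inferred type:
  Vec Nat 4
steps to reach normal form (normal order): 38
already normal: no
first redex: a beta-redex


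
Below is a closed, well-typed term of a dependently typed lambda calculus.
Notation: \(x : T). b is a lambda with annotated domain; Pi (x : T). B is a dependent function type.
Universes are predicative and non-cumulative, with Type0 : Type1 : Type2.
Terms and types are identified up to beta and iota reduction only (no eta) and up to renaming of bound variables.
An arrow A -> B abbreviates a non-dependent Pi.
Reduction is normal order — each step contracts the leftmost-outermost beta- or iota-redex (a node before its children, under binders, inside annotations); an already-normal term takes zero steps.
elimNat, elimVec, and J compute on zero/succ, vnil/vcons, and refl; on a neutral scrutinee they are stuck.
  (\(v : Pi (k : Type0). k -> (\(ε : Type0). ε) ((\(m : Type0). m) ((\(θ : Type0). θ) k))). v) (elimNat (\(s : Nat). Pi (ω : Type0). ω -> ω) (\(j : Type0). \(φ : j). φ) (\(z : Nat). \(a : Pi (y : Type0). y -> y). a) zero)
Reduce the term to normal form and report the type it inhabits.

resulting normal form:
  \(v : Type0). \(k : v). k
the term's type:
  Pi (v : Type0). v -> v


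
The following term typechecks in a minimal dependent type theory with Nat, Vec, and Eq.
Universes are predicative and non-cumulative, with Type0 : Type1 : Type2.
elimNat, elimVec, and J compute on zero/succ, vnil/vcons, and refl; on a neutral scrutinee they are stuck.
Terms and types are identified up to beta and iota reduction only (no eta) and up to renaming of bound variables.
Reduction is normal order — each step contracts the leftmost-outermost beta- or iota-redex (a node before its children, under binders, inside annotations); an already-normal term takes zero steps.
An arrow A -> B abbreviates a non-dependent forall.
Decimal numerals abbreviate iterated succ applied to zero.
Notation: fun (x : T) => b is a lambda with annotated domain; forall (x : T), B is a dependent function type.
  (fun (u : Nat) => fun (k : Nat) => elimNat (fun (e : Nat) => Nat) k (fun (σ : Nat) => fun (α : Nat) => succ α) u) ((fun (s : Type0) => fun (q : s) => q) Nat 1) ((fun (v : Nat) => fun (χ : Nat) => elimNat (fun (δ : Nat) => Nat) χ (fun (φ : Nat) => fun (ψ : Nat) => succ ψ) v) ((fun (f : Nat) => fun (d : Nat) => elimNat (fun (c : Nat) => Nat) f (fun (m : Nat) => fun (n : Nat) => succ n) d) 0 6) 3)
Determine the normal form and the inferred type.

normal form:
  10
inferred type:
  Nat
observation: the first redex contracted is a beta-redex; the normal form is reached in 50 normal-order steps.


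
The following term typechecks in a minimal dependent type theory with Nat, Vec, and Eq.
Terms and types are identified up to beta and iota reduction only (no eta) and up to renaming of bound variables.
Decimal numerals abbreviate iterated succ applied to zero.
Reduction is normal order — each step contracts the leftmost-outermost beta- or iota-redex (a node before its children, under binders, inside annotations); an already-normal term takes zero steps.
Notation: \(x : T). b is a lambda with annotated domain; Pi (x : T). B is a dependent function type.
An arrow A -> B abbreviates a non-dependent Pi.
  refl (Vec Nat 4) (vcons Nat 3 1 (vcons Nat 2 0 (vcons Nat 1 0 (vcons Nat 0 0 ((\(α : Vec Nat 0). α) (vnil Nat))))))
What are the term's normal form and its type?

reduced normal form:
  refl (Vec Nat 4) (vcons Nat 3 1 (vcons Nat 2 0 (vcons Nat 1 0 (vcons Nat 0 0 (vnil Nat)))))
inferred type:
  Eq (Vec Nat 4) (vcons Nat 3 1 (vcons Nat 2 0 (vcons Nat 1 0 (vcons Nat 0 0 (vnil Nat))))) (vcons Nat 3 1 (vcons Nat 2 0 (vcons Nat 1 0 (vcons Nat 0 0 (vnil Nat)))))


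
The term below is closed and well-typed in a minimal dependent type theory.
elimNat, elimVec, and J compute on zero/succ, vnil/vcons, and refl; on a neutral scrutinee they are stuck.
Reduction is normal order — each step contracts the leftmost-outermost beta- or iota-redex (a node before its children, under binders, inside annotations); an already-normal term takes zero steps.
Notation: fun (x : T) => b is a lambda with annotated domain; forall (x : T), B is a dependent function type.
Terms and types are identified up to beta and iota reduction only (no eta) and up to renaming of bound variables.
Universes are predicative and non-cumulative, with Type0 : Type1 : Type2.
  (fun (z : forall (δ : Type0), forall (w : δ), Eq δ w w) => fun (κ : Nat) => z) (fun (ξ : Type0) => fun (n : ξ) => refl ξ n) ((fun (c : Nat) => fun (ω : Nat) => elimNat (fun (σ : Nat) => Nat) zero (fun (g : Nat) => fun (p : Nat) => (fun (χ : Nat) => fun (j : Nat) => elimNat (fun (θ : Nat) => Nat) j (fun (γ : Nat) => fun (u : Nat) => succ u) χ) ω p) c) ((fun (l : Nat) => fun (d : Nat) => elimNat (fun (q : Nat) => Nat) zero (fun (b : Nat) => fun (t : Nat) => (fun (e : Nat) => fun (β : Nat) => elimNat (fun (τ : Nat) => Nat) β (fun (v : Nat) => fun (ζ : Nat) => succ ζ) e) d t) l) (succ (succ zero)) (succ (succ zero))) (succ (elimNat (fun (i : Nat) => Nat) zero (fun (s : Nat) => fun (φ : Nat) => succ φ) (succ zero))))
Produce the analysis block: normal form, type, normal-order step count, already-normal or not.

reduced normal form:
  fun (z : Type0) => fun (δ : z) => refl z δ
the term's type:
  forall (z : Type0), forall (δ : z), Eq z δ δ
normal-order step count: 2
already normal: no
first contracted redex: a beta-redex


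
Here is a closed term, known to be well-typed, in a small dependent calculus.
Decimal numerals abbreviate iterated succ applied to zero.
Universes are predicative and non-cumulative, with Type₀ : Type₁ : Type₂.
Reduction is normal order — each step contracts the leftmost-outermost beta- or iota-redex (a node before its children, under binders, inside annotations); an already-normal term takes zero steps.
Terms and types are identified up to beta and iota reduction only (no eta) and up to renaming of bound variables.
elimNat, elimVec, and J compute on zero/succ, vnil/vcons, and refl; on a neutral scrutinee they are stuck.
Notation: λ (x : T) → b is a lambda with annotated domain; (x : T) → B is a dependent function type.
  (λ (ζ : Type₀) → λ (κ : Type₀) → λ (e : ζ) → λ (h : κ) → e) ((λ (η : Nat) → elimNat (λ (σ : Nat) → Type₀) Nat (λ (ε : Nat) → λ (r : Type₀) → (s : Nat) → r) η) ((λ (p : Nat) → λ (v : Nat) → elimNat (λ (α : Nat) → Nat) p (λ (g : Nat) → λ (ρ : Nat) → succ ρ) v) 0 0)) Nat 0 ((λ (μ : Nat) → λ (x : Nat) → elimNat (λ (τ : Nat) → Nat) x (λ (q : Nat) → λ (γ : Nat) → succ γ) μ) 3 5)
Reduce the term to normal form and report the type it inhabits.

reduced normal form:
  0
the term's type:
  Nat
observation: 4 normal-order steps normalize the term, beginning with a beta-redex.


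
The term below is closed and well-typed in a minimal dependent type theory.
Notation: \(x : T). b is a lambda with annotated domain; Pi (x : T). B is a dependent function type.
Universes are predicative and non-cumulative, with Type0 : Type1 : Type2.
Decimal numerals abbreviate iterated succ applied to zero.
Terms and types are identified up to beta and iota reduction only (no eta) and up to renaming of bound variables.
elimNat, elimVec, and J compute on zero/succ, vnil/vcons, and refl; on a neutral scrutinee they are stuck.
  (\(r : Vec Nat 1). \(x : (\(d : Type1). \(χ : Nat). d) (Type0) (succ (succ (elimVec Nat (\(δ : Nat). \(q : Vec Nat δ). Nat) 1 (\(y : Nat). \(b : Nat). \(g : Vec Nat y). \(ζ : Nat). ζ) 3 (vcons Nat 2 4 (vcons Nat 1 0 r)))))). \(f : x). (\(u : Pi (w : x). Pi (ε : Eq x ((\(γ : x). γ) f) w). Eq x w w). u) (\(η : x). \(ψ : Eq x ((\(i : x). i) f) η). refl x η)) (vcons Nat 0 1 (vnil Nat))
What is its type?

type:
  Pi (r : Type0). Pi (x : r). Pi (d : r). Pi (χ : Eq r x d). Eq r d d


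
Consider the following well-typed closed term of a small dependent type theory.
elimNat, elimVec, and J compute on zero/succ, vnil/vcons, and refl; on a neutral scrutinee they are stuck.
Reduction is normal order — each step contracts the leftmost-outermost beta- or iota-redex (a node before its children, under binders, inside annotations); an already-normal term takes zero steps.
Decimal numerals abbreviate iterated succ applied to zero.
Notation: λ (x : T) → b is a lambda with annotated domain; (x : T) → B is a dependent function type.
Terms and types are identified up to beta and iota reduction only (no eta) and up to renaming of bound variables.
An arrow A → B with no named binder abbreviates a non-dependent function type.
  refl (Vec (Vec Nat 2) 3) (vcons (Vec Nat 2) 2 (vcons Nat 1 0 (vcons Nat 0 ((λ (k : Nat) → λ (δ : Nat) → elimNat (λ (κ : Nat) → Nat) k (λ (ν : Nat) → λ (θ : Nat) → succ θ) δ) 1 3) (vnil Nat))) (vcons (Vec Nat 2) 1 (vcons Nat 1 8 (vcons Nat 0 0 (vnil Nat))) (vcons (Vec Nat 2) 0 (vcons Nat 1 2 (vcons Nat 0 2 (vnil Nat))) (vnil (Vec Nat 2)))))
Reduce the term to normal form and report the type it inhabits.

reduced normal form:
  refl (Vec (Vec Nat 2) 3) (vcons (Vec Nat 2) 2 (vcons Nat 1 0 (vcons Nat 0 4 (vnil Nat))) (vcons (Vec Nat 2) 1 (vcons Nat 1 8 (vcons Nat 0 0 (vnil Nat))) (vcons (Vec Nat 2) 0 (vcons Nat 1 2 (vcons Nat 0 2 (vnil Nat))) (vnil (Vec Nat 2)))))
the term's type:
  Eq (Vec (Vec Nat 2) 3) (vcons (Vec Nat 2) 2 (vcons Nat 1 0 (vcons Nat 0 4 (vnil Nat))) (vcons (Vec Nat 2) 1 (vcons Nat 1 8 (vcons Nat 0 0 (vnil Nat))) (vcons (Vec Nat 2) 0 (vcons Nat 1 2 (vcons Nat 0 2 (vnil Nat))) (vnil (Vec Nat 2))))) (vcons (Vec Nat 2) 2 (vcons Nat 1 0 (vcons Nat 0 4 (vnil Nat))) (vcons (Vec Nat 2) 1 (vcons Nat 1 8 (vcons Nat 0 0 (vnil Nat))) (vcons (Vec Nat 2) 0 (vcons Nat 1 2 (vcons Nat 0 2 (vnil Nat))) (vnil (Vec Nat 2)))))
observation: normalization takes exactly 12 steps under the normal-order strategy.


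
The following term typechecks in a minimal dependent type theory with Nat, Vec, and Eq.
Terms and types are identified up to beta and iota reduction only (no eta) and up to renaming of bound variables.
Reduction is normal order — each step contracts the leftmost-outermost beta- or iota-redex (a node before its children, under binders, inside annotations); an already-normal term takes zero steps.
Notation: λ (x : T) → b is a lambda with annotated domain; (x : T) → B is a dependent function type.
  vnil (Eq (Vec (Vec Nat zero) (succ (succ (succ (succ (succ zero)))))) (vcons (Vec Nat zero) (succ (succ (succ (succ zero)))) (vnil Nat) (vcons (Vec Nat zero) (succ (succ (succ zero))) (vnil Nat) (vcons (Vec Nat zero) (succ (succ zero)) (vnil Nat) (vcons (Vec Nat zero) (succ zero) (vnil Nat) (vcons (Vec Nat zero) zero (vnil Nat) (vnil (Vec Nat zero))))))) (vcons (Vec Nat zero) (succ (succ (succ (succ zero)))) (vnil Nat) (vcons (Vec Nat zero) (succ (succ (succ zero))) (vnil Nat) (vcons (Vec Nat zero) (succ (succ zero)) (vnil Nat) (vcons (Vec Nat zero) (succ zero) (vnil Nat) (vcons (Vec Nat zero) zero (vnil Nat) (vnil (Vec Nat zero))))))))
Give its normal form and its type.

resulting normal form:
  vnil (Eq (Vec (Vec Nat zero) (succ (succ (succ (succ (succ zero)))))) (vcons (Vec Nat zero) (succ (succ (succ (succ zero)))) (vnil Nat) (vcons (Vec Nat zero) (succ (succ (succ zero))) (vnil Nat) (vcons (Vec Nat zero) (succ (succ zero)) (vnil Nat) (vcons (Vec Nat zero) (succ zero) (vnil Nat) (vcons (Vec Nat zero) zero (vnil Nat) (vnil (Vec Nat zero))))))) (vcons (Vec Nat zero) (succ (succ (succ (succ zero)))) (vnil Nat) (vcons (Vec Nat zero) (succ (succ (succ zero))) (vnil Nat) (vcons (Vec Nat zero) (succ (succ zero)) (vnil Nat) (vcons (Vec Nat zero) (succ zero) (vnil Nat) (vcons (Vec Nat zero) zero (vnil Nat) (vnil (Vec Nat zero))))))))
the term's type:
  Vec (Eq (Vec (Vec Nat zero) (succ (succ (succ (succ (succ zero)))))) (vcons (Vec Nat zero) (succ (succ (succ (succ zero)))) (vnil Nat) (vcons (Vec Nat zero) (succ (succ (succ zero))) (vnil Nat) (vcons (Vec Nat zero) (succ (succ zero)) (vnil Nat) (vcons (Vec Nat zero) (succ zero) (vnil Nat) (vcons (Vec Nat zero) zero (vnil Nat) (vnil (Vec Nat zero))))))) (vcons (Vec Nat zero) (succ (succ (succ (succ zero)))) (vnil Nat) (vcons (Vec Nat zero) (succ (succ (succ zero))) (vnil Nat) (vcons (Vec Nat zero) (succ (succ zero)) (vnil Nat) (vcons (Vec Nat zero) (succ zero) (vnil Nat) (vcons (Vec Nat zero) zero (vnil Nat) (vnil (Vec Nat zero)))))))) zero


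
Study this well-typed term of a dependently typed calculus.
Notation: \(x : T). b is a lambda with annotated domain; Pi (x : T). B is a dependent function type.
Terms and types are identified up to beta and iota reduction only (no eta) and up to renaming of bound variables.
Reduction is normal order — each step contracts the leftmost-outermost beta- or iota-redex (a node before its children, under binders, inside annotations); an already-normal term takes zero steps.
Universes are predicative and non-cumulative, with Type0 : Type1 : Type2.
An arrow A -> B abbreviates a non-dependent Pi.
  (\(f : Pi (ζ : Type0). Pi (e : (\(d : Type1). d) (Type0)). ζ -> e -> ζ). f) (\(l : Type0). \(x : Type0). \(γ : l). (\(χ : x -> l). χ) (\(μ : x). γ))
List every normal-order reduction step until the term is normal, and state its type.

normal-order reduction sequence:
  (\(f : Pi (ζ : Type0). Pi (e : (\(d : Type1). d) (Type0)). ζ -> e -> ζ). f) (\(l : Type0). \(x : Type0). \(γ : l). (\(χ : x -> l). χ) (\(μ : x). γ))
  ~> \(f : Type0). \(ζ : Type0). \(e : f). (\(d : ζ -> f). d) (\(l : ζ). e)
  ~> \(f : Type0). \(ζ : Type0). \(e : f). \(d : ζ). e
inferred type:
  Pi (f : Type0). Pi (ζ : Type0). f -> ζ -> f


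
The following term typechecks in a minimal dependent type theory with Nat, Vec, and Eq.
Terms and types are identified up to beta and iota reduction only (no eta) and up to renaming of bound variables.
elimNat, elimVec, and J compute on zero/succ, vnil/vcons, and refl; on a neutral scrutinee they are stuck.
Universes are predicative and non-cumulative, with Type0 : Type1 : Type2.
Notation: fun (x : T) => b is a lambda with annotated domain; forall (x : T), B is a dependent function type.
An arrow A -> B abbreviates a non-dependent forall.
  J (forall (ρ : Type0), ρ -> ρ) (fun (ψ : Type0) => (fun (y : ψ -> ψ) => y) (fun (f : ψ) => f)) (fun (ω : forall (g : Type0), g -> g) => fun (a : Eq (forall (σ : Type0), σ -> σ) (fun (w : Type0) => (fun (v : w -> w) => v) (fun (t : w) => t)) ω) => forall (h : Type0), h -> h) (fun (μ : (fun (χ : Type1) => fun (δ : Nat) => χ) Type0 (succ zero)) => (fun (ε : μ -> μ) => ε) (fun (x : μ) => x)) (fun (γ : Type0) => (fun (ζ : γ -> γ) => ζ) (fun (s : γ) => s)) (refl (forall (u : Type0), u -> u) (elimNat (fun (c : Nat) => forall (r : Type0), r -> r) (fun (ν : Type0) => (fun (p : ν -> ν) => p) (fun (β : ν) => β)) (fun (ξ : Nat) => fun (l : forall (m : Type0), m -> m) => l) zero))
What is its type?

type:
  forall (ρ : Type0), ρ -> ρ


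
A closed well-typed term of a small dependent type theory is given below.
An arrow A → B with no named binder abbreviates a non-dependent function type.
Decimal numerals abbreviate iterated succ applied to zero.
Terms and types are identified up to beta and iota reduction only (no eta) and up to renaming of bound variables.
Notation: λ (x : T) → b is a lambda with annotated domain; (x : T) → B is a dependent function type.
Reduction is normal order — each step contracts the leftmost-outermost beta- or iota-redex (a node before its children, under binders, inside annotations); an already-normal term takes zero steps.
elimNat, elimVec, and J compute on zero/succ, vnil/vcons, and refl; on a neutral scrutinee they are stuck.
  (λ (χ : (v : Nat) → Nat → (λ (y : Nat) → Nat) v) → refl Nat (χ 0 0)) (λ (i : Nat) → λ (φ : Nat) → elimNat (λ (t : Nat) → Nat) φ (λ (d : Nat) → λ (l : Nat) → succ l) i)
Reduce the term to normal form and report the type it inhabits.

reduced normal form:
  refl Nat 0
type:
  Eq Nat 0 0
observation: normalization takes exactly 4 steps under the normal-order strategy.


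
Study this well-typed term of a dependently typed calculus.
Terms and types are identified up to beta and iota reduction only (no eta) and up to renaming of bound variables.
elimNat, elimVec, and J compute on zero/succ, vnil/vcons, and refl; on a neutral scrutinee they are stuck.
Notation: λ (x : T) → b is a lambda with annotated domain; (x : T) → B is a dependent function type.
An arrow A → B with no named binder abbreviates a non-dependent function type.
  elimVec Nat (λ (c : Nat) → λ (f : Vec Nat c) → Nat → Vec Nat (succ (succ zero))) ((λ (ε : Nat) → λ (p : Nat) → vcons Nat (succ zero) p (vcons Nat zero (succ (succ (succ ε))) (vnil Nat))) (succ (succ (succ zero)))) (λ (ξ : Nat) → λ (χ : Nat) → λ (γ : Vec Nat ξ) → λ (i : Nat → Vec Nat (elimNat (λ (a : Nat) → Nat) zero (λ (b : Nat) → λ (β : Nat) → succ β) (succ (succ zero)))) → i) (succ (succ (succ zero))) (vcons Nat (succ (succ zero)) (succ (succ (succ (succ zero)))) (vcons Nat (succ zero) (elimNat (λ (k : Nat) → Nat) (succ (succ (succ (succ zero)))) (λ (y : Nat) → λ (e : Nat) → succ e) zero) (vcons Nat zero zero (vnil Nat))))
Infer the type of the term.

the term's type:
  Nat → Vec Nat (succ (succ zero))


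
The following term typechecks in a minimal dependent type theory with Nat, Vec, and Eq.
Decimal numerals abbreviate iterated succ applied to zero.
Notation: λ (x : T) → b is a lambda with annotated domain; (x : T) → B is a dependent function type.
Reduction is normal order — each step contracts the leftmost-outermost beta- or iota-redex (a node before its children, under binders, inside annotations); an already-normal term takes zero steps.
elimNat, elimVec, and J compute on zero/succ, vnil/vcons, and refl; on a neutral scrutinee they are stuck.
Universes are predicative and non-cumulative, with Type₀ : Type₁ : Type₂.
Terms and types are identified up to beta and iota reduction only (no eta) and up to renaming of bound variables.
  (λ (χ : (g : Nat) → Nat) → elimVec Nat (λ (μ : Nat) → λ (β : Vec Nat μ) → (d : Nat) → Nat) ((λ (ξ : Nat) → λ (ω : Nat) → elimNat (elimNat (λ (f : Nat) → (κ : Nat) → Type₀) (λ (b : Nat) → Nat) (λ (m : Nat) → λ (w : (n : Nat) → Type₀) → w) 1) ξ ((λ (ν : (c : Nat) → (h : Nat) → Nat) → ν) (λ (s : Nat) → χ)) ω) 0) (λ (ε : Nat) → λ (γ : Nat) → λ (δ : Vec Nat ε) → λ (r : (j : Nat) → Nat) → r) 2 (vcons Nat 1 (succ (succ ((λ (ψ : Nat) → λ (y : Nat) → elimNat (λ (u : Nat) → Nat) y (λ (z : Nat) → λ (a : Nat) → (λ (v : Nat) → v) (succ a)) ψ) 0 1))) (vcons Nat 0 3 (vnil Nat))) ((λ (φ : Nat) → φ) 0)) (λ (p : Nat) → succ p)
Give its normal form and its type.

normal form:
  0
inferred type:
  Nat
observation: 21 normal-order steps separate the term from its normal form.


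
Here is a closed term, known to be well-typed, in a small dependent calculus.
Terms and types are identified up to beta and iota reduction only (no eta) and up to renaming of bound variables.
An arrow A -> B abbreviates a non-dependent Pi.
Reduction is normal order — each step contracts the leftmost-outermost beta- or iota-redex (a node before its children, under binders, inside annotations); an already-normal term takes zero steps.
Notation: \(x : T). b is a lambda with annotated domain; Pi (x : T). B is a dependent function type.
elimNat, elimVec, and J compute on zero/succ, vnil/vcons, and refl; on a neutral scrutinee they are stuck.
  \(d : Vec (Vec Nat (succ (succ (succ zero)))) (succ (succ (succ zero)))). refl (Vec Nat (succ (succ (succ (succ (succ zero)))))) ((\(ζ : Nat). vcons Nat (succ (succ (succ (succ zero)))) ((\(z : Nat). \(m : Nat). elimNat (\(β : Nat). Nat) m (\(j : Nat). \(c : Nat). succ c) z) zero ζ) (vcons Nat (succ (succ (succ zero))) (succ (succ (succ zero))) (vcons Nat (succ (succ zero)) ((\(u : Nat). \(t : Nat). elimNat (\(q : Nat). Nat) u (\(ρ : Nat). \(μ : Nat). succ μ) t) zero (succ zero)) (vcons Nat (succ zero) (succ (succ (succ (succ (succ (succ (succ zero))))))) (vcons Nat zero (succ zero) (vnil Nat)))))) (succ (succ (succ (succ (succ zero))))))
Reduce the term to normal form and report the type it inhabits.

reduced normal form:
  \(d : Vec (Vec Nat (succ (succ (succ zero)))) (succ (succ (succ zero)))). refl (Vec Nat (succ (succ (succ (succ (succ zero)))))) (vcons Nat (succ (succ (succ (succ zero)))) (succ (succ (succ (succ (succ zero))))) (vcons Nat (succ (succ (succ zero))) (succ (succ (succ zero))) (vcons Nat (succ (succ zero)) (succ zero) (vcons Nat (succ zero) (succ (succ (succ (succ (succ (succ (succ zero))))))) (vcons Nat zero (succ zero) (vnil Nat))))))
inferred type:
  Vec (Vec Nat (succ (succ (succ zero)))) (succ (succ (succ zero))) -> Eq (Vec Nat (succ (succ (succ (succ (succ zero)))))) (vcons Nat (succ (succ (succ (succ zero)))) (succ (succ (succ (succ (succ zero))))) (vcons Nat (succ (succ (succ zero))) (succ (succ (succ zero))) (vcons Nat (succ (succ zero)) (succ zero) (vcons Nat (succ zero) (succ (succ (succ (succ (succ (succ (succ zero))))))) (vcons Nat zero (succ zero) (vnil Nat)))))) (vcons Nat (succ (succ (succ (succ zero)))) (succ (succ (succ (succ (succ zero))))) (vcons Nat (succ (succ (succ zero))) (succ (succ (succ zero))) (vcons Nat (succ (succ zero)) (succ zero) (vcons Nat (succ zero) (succ (succ (succ (succ (succ (succ (succ zero))))))) (vcons Nat zero (succ zero) (vnil Nat))))))
observation: 10 normal-order steps separate the term from its normal form.


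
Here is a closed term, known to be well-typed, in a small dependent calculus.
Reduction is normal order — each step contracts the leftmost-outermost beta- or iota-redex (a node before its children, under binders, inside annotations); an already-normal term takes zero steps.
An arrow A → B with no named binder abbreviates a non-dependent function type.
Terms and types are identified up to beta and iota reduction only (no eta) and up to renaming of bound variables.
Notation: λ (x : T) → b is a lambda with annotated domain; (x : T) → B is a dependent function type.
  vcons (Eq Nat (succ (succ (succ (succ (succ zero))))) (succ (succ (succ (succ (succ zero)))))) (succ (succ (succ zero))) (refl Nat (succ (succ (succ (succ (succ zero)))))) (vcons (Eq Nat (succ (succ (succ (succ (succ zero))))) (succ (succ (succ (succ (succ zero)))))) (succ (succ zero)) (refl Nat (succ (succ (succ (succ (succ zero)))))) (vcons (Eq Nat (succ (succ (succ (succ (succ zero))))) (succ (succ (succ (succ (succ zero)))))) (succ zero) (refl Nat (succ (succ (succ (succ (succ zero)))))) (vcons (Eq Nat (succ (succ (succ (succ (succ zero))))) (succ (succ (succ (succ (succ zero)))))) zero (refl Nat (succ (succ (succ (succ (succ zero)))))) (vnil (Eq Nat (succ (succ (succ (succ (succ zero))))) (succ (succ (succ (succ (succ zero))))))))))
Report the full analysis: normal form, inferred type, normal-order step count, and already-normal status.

reduced normal form:
  vcons (Eq Nat (succ (succ (succ (succ (succ zero))))) (succ (succ (succ (succ (succ zero)))))) (succ (succ (succ zero))) (refl Nat (succ (succ (succ (succ (succ zero)))))) (vcons (Eq Nat (succ (succ (succ (succ (succ zero))))) (succ (succ (succ (succ (succ zero)))))) (succ (succ zero)) (refl Nat (succ (succ (succ (succ (succ zero)))))) (vcons (Eq Nat (succ (succ (succ (succ (succ zero))))) (succ (succ (succ (succ (succ zero)))))) (succ zero) (refl Nat (succ (succ (succ (succ (succ zero)))))) (vcons (Eq Nat (succ (succ (succ (succ (succ zero))))) (succ (succ (succ (succ (succ zero)))))) zero (refl Nat (succ (succ (succ (succ (succ zero)))))) (vnil (Eq Nat (succ (succ (succ (succ (succ zero))))) (succ (succ (succ (succ (succ zero))))))))))
the term's type:
  Vec (Eq Nat (succ (succ (succ (succ (succ zero))))) (succ (succ (succ (succ (succ zero)))))) (succ (succ (succ (succ zero))))
steps to reach normal form (normal order): 0
started in normal form: yes


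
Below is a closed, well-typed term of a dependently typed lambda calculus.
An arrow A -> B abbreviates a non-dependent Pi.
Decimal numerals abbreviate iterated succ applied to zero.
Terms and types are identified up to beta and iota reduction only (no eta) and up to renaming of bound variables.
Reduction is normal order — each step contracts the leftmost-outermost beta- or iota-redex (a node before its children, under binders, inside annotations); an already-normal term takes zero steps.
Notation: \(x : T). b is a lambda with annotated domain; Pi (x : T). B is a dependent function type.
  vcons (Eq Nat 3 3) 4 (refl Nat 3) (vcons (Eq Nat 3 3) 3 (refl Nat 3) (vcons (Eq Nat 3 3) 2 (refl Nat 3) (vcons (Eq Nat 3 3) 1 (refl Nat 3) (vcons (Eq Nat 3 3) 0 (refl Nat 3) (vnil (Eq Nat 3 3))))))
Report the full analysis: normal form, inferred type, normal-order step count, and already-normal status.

normal form:
  vcons (Eq Nat 3 3) 4 (refl Nat 3) (vcons (Eq Nat 3 3) 3 (refl Nat 3) (vcons (Eq Nat 3 3) 2 (refl Nat 3) (vcons (Eq Nat 3 3) 1 (refl Nat 3) (vcons (Eq Nat 3 3) 0 (refl Nat 3) (vnil (Eq Nat 3 3))))))
type:
  Vec (Eq Nat 3 3) 5
steps to reach normal form (normal order): 0
already normal: yes
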